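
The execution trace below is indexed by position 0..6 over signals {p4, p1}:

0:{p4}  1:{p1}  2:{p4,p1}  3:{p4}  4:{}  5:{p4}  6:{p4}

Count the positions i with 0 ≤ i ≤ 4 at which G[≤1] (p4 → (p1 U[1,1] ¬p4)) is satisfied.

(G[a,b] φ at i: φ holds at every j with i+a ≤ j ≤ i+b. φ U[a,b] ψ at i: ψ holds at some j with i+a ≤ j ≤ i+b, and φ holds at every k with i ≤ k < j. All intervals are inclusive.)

0

Evaluate at each i in [0,4]:
  i=0: ✗ (fails at j=0)
  i=1: ✗ (fails at j=2)
  i=2: ✗ (fails at j=2)
  i=3: ✗ (fails at j=3)
  i=4: ✗ (fails at j=5)
Positions where it holds: {} → 0.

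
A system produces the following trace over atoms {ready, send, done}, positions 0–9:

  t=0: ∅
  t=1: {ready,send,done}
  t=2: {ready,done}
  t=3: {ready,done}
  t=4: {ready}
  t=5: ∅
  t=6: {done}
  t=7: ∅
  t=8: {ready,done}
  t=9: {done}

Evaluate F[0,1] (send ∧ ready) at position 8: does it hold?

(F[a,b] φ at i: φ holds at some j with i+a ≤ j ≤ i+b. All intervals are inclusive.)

Does not hold

Check (send ∧ ready) at each j in [8,9]:
  j=8: false
  j=9: false
No position in the window satisfies it → formula fails.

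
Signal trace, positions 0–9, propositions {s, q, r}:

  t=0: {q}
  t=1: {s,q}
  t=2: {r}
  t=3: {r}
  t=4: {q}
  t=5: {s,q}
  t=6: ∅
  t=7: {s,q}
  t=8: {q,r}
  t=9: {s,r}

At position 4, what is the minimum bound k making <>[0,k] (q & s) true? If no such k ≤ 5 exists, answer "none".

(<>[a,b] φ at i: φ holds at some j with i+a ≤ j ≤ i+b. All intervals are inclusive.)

1

Scan j = 4,5,… for (q & s):
  j=4: fails
  j=5: holds
First hit at j=5, so smallest k = 5-4 = 1.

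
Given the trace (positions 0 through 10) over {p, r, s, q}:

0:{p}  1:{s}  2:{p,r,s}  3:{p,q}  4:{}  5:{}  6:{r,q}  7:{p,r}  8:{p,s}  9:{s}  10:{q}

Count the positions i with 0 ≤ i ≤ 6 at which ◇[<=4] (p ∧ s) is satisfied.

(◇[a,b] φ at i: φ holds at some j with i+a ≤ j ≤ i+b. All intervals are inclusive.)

Evaluate at each i in [0,6]:
  i=0: ✓ (witness j=2)
  i=1: ✓ (witness j=2)
  i=2: ✓ (witness j=2)
  i=3: ✗ (none in [3,7])
  i=4: ✓ (witness j=8)
  i=5: ✓ (witness j=8)
  i=6: ✓ (witness j=8)
Positions where it holds: {0, 1, 2, 4, 5, 6} → 6.

6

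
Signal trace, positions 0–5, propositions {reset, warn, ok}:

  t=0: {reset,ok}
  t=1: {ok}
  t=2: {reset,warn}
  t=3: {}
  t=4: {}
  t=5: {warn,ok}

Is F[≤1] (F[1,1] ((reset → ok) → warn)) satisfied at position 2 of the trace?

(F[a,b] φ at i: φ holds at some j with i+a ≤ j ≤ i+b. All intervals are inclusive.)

Check F[1,1] ((reset → ok) → warn) at each j in [2,3]:
  j=2: fails (none in [3,3])
  j=3: fails (none in [4,4])
No position in the window satisfies it → formula fails.

Does not hold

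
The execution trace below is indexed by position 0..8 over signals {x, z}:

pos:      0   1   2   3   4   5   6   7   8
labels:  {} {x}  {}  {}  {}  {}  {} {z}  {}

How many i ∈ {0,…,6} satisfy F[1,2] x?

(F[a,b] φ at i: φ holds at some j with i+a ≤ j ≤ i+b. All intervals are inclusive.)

1

Evaluate at each i in [0,6]:
  i=0: ✓ (witness j=1)
  i=1: ✗ (none in [2,3])
  i=2: ✗ (none in [3,4])
  i=3: ✗ (none in [4,5])
  i=4: ✗ (none in [5,6])
  i=5: ✗ (none in [6,7])
  i=6: ✗ (none in [7,8])
Positions where it holds: {0} → 1.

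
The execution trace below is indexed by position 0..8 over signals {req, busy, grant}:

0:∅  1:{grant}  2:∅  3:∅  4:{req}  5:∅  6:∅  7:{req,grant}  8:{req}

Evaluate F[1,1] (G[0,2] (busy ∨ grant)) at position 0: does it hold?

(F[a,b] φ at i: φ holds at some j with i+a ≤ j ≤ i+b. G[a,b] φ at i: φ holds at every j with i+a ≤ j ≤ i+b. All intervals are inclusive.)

No

Check G[0,2] (busy ∨ grant) at each j in [1,1]:
  j=1: fails at 2
No position in the window satisfies it → formula fails.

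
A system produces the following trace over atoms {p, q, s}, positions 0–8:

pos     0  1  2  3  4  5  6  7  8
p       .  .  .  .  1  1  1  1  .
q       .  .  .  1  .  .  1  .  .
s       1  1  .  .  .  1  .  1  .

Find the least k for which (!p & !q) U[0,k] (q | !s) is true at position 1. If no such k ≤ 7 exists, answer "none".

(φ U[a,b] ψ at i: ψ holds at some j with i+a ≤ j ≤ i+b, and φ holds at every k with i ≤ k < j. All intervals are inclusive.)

1

Need earliest j ≥ 1 with (q | !s), and (!p & !q) at every k in [1,j-1].
  j=1: rhs fails.
  j=2: rhs holds; lhs holds on [1,1]. k = 1.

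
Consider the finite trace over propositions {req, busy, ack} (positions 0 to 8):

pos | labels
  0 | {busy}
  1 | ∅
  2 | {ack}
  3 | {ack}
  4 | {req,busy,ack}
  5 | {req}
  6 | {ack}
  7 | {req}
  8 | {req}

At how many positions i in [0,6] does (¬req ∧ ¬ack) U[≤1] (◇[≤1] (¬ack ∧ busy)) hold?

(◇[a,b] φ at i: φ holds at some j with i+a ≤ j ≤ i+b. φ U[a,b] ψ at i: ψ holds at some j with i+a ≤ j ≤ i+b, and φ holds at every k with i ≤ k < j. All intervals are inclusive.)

Evaluate at each i in [0,6]:
  i=0: ✓ (rhs at j=0)
  i=1: ✗ (no rhs in [1,2])
  i=2: ✗ (no rhs in [2,3])
  i=3: ✗ (no rhs in [3,4])
  i=4: ✗ (no rhs in [4,5])
  i=5: ✗ (no rhs in [5,6])
  i=6: ✗ (no rhs in [6,7])
Positions where it holds: {0} → 1.

1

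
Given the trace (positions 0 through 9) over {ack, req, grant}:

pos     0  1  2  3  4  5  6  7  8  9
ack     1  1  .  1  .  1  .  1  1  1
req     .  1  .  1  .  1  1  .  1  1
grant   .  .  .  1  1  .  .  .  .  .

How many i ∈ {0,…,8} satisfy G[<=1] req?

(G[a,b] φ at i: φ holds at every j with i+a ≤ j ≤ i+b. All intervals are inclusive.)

2

Evaluate at each i in [0,8]:
  i=0: ✗ (fails at j=0)
  i=1: ✗ (fails at j=2)
  i=2: ✗ (fails at j=2)
  i=3: ✗ (fails at j=4)
  i=4: ✗ (fails at j=4)
  i=5: ✓ (all of [5,6])
  i=6: ✗ (fails at j=7)
  i=7: ✗ (fails at j=7)
  i=8: ✓ (all of [8,9])
Positions where it holds: {5, 8} → 2.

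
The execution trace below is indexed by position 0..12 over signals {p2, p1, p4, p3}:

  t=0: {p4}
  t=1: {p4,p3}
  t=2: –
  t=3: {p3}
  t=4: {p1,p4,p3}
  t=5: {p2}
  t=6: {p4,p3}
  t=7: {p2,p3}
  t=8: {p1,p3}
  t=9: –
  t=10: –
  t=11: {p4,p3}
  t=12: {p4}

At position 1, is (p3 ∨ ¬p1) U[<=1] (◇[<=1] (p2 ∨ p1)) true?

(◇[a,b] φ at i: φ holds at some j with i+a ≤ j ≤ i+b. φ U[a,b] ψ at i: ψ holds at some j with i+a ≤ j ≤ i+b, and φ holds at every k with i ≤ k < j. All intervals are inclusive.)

Need some j in [1,2] with ◇[<=1] (p2 ∨ p1), and (p3 ∨ ¬p1) at every k in [1,j-1].
  j=1: ◇[<=1] (p2 ∨ p1) — fails (none in [1,2]).
  j=2: ◇[<=1] (p2 ∨ p1) — fails (none in [2,3]).
No j in the window works → until fails.

Does not hold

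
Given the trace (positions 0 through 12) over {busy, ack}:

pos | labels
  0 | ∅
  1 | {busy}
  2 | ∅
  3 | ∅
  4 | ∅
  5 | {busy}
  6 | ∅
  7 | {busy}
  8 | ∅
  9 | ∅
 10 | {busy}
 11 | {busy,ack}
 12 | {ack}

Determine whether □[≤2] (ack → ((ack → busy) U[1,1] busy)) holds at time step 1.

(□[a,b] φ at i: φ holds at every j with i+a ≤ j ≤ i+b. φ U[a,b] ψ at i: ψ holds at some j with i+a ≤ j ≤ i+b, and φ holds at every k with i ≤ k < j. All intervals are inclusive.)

Check (ack → ((ack → busy) U[1,1] busy)) at every j in [1,3]:
  j=1: antecedent false → ✓
  j=2: antecedent false → ✓
  j=3: antecedent false → ✓
All positions satisfy it → formula holds.

Holds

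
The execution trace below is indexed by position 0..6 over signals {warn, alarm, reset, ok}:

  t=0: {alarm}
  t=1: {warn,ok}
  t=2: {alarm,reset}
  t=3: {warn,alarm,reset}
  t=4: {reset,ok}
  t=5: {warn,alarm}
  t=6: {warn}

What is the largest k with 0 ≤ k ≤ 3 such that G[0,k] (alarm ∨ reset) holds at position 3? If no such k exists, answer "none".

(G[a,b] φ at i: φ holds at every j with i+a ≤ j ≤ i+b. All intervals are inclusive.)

(alarm ∨ reset) must hold from j=3 onward; find where it first fails.
  j=3: holds
  j=4: holds
  j=5: holds
  j=6: fails
Holds on [3,5], so largest k = 2.

2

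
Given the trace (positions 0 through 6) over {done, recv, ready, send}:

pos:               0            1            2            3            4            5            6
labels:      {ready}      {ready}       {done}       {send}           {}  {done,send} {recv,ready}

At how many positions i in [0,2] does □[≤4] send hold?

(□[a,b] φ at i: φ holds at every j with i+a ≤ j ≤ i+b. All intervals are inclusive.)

Evaluate at each i in [0,2]:
  i=0: ✗ (fails at j=0)
  i=1: ✗ (fails at j=1)
  i=2: ✗ (fails at j=2)
Positions where it holds: {} → 0.

0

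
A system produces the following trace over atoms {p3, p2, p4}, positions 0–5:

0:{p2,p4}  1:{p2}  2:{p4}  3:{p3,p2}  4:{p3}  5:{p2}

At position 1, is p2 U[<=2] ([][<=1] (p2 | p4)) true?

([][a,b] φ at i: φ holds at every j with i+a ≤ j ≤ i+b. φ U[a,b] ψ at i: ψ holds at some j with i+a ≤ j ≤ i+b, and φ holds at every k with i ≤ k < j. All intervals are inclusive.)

Need some j in [1,3] with [][<=1] (p2 | p4), and p2 at every k in [1,j-1].
  j=1: [][<=1] (p2 | p4) holds; no prefix to check → satisfied.

Holds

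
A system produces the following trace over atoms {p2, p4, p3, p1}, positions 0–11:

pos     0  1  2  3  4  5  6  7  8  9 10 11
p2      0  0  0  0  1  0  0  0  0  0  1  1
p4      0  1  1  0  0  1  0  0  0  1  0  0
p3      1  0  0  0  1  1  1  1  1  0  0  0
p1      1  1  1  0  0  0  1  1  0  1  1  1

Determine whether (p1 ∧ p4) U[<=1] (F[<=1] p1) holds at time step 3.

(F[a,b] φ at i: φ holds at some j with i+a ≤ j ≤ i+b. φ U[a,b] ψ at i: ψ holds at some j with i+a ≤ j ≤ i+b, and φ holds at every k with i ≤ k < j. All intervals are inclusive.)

Need some j in [3,4] with F[<=1] p1, and (p1 ∧ p4) at every k in [3,j-1].
  j=3: F[<=1] p1 — fails (none in [3,4]).
  j=4: F[<=1] p1 — fails (none in [4,5]).
No j in the window works → until fails.

False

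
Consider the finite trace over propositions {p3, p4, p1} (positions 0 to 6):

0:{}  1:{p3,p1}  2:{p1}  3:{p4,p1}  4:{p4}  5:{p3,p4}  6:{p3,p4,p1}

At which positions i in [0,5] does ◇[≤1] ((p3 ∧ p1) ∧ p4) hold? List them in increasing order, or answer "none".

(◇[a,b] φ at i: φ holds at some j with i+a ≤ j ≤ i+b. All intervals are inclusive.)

Evaluate at each i in [0,5]:
  i=0: ✗ (none in [0,1])
  i=1: ✗ (none in [1,2])
  i=2: ✗ (none in [2,3])
  i=3: ✗ (none in [3,4])
  i=4: ✗ (none in [4,5])
  i=5: ✓ (witness j=6)

5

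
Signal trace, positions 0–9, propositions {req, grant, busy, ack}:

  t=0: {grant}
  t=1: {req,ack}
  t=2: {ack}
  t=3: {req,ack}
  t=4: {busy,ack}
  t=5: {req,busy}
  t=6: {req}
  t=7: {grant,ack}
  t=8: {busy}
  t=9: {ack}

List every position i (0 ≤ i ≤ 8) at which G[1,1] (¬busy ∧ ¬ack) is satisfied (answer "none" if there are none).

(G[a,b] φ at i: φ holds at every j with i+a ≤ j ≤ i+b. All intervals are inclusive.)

5

Evaluate at each i in [0,8]:
  i=0: ✗ (fails at j=1)
  i=1: ✗ (fails at j=2)
  i=2: ✗ (fails at j=3)
  i=3: ✗ (fails at j=4)
  i=4: ✗ (fails at j=5)
  i=5: ✓ (all of [6,6])
  i=6: ✗ (fails at j=7)
  i=7: ✗ (fails at j=8)
  i=8: ✗ (fails at j=9)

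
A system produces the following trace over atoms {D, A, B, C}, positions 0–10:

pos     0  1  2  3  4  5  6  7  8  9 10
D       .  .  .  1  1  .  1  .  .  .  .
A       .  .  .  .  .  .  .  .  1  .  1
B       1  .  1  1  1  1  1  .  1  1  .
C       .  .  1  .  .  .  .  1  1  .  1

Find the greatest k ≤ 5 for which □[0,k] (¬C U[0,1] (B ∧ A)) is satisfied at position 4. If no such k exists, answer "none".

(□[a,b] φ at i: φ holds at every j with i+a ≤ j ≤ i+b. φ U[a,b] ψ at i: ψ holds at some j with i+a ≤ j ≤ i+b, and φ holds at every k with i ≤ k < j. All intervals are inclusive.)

none

(¬C U[0,1] (B ∧ A)) must hold from j=4 onward; find where it first fails.
  j=4: fails → no k works.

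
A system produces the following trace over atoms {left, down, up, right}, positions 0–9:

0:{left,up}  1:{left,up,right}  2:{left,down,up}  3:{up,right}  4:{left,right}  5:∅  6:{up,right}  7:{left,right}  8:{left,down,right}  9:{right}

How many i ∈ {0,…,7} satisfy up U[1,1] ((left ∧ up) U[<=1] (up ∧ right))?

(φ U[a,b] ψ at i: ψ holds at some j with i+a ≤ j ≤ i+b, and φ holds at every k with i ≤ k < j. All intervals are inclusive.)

Evaluate at each i in [0,7]:
  i=0: ✓ (rhs at j=1; lhs holds on [0,0])
  i=1: ✓ (rhs at j=2; lhs holds on [1,1])
  i=2: ✓ (rhs at j=3; lhs holds on [2,2])
  i=3: ✗ (no rhs in [4,4])
  i=4: ✗ (no rhs in [5,5])
  i=5: ✗ (lhs fails at k=5 before rhs at j=6)
  i=6: ✗ (no rhs in [7,7])
  i=7: ✗ (no rhs in [8,8])
Positions where it holds: {0, 1, 2} → 3.

3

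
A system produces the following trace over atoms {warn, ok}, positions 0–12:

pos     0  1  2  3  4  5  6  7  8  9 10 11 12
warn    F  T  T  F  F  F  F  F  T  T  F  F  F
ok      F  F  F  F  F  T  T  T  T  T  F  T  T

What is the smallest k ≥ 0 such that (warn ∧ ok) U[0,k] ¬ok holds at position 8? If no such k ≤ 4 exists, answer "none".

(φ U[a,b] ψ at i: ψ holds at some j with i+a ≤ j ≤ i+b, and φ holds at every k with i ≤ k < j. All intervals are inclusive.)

2

Need earliest j ≥ 8 with ¬ok, and (warn ∧ ok) at every k in [8,j-1].
  j=8: rhs fails.
  j=9: rhs fails.
  j=10: rhs holds; lhs holds on [8,9]. k = 2.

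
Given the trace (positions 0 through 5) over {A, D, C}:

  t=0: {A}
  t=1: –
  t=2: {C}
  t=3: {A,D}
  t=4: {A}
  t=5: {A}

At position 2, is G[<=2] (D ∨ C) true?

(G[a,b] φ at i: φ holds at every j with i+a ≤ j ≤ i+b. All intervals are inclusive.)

Check (D ∨ C) at every j in [2,4]:
  j=2: true
  j=3: true
  j=4: false
Fails at j=4 → formula fails.

No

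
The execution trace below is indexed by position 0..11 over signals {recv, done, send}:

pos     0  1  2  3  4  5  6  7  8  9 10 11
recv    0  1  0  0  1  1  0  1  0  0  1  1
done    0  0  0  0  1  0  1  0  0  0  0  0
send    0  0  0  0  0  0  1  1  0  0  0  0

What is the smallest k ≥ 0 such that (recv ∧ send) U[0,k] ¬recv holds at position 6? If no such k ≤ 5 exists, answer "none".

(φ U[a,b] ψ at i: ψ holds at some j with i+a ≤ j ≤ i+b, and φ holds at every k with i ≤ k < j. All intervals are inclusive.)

0

Need earliest j ≥ 6 with ¬recv, and (recv ∧ send) at every k in [6,j-1].
  j=6: rhs holds (empty prefix). k = 0.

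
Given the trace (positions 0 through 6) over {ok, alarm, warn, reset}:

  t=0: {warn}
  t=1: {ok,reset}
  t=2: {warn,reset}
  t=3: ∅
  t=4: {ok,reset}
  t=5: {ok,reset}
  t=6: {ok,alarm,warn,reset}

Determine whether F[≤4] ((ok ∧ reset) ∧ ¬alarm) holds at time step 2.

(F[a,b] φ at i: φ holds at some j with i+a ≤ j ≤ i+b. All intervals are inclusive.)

Holds

Check ((ok ∧ reset) ∧ ¬alarm) at each j in [2,6]:
  j=2: false
  j=3: false
  j=4: true
  j=5: true
  j=6: false
Found at j=4 → formula holds.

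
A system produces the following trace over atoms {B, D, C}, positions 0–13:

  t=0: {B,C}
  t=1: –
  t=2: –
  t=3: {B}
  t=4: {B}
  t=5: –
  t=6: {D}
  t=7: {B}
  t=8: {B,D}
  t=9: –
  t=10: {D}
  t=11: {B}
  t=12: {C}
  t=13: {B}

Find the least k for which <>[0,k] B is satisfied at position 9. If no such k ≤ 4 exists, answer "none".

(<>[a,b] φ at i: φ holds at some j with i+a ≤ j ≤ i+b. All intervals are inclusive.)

2

Scan j = 9,10,… for B:
  j=9: fails
  j=10: fails
  j=11: holds
First hit at j=11, so smallest k = 11-9 = 2.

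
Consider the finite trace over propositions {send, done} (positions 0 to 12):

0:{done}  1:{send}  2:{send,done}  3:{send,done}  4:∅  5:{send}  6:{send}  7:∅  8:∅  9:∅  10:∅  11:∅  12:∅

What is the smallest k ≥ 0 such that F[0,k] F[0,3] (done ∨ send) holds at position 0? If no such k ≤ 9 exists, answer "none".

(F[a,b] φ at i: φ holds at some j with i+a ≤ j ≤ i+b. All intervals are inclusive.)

Scan j = 0,1,… for F[0,3] (done ∨ send):
  j=0: holds
First hit at j=0, so smallest k = 0-0 = 0.

0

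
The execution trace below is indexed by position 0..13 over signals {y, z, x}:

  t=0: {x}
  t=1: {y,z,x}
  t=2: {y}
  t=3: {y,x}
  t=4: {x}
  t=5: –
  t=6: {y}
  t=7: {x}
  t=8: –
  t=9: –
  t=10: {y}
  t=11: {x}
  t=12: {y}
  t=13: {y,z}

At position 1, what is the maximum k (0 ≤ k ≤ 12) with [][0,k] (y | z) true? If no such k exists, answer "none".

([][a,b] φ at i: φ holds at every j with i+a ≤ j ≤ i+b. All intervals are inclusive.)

2

(y | z) must hold from j=1 onward; find where it first fails.
  j=1: holds
  j=2: holds
  j=3: holds
  j=4: fails
Holds on [1,3], so largest k = 2.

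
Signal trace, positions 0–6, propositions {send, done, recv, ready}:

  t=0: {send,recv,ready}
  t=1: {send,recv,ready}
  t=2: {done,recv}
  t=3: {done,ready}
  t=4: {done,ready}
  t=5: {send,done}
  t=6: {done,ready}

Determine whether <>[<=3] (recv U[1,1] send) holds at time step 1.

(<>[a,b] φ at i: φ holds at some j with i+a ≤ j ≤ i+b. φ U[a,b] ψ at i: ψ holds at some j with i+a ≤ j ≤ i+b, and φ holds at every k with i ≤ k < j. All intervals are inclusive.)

Check (recv U[1,1] send) at each j in [1,4]:
  j=1: fails
  j=2: fails
  j=3: fails
  j=4: fails
No position in the window satisfies it → formula fails.

No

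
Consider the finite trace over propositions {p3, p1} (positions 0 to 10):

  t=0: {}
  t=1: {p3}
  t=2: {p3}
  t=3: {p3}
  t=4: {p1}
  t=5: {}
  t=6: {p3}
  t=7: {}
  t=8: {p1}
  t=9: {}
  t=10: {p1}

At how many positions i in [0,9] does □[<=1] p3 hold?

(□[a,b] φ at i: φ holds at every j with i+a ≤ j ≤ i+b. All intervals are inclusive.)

2

Evaluate at each i in [0,9]:
  i=0: ✗ (fails at j=0)
  i=1: ✓ (all of [1,2])
  i=2: ✓ (all of [2,3])
  i=3: ✗ (fails at j=4)
  i=4: ✗ (fails at j=4)
  i=5: ✗ (fails at j=5)
  i=6: ✗ (fails at j=7)
  i=7: ✗ (fails at j=7)
  i=8: ✗ (fails at j=8)
  i=9: ✗ (fails at j=9)
Positions where it holds: {1, 2} → 2.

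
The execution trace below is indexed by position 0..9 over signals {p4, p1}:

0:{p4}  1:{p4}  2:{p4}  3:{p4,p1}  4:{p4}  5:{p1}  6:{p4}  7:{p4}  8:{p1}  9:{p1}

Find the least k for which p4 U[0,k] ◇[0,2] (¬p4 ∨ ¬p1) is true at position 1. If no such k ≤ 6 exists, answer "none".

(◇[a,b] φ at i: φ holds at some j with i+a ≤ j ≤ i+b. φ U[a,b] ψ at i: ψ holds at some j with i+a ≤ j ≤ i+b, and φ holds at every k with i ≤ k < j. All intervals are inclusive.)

Need earliest j ≥ 1 with ◇[0,2] (¬p4 ∨ ¬p1), and p4 at every k in [1,j-1].
  j=1: rhs holds (empty prefix). k = 0.

0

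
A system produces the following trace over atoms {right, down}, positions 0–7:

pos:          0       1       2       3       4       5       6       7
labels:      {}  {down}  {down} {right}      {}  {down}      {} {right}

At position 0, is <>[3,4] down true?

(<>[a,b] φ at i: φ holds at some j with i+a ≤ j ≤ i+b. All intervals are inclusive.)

Check down at each j in [3,4]:
  j=3: false
  j=4: false
No position in the window satisfies it → formula fails.

Does not hold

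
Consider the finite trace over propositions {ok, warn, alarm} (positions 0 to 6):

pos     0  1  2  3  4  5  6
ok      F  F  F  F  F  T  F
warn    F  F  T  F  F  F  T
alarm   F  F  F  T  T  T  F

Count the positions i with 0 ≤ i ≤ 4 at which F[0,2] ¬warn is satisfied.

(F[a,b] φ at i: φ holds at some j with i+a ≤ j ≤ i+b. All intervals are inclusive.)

Evaluate at each i in [0,4]:
  i=0: ✓ (witness j=0)
  i=1: ✓ (witness j=1)
  i=2: ✓ (witness j=3)
  i=3: ✓ (witness j=3)
  i=4: ✓ (witness j=4)
Positions where it holds: {0, 1, 2, 3, 4} → 5.

5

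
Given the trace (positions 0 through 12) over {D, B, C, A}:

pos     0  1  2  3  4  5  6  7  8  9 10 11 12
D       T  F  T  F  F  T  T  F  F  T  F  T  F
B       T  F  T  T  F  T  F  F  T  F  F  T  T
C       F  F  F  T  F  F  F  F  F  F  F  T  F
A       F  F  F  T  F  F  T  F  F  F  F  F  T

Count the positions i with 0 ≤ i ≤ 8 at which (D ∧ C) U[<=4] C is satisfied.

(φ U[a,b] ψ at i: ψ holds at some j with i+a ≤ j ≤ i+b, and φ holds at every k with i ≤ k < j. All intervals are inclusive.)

Evaluate at each i in [0,8]:
  i=0: ✗ (lhs fails at k=0 before rhs at j=3)
  i=1: ✗ (lhs fails at k=1 before rhs at j=3)
  i=2: ✗ (lhs fails at k=2 before rhs at j=3)
  i=3: ✓ (rhs at j=3)
  i=4: ✗ (no rhs in [4,8])
  i=5: ✗ (no rhs in [5,9])
  i=6: ✗ (no rhs in [6,10])
  i=7: ✗ (lhs fails at k=7 before rhs at j=11)
  i=8: ✗ (lhs fails at k=8 before rhs at j=11)
Positions where it holds: {3} → 1.

1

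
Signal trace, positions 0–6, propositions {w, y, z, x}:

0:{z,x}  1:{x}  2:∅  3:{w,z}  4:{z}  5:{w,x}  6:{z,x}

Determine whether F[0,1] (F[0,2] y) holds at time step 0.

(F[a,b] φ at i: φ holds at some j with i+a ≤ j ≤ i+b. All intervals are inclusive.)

Check F[0,2] y at each j in [0,1]:
  j=0: fails (none in [0,2])
  j=1: fails (none in [1,3])
No position in the window satisfies it → formula fails.

No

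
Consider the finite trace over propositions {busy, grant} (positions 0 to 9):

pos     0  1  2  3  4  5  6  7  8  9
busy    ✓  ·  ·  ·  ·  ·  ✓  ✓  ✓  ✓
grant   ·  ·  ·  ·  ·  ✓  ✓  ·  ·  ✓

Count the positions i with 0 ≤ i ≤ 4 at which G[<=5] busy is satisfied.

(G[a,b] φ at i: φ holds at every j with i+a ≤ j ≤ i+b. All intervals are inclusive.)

Evaluate at each i in [0,4]:
  i=0: ✗ (fails at j=1)
  i=1: ✗ (fails at j=1)
  i=2: ✗ (fails at j=2)
  i=3: ✗ (fails at j=3)
  i=4: ✗ (fails at j=4)
Positions where it holds: {} → 0.

0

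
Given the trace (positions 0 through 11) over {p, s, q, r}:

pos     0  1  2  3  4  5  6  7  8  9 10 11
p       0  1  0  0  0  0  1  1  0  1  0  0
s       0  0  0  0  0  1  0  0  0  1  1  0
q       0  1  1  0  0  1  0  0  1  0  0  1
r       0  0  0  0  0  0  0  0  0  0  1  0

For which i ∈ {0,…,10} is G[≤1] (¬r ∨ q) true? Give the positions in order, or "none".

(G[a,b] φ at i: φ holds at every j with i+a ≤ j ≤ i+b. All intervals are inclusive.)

0, 1, 2, 3, 4, 5, 6, 7, 8

Evaluate at each i in [0,10]:
  i=0: ✓ (all of [0,1])
  i=1: ✓ (all of [1,2])
  i=2: ✓ (all of [2,3])
  i=3: ✓ (all of [3,4])
  i=4: ✓ (all of [4,5])
  i=5: ✓ (all of [5,6])
  i=6: ✓ (all of [6,7])
  i=7: ✓ (all of [7,8])
  i=8: ✓ (all of [8,9])
  i=9: ✗ (fails at j=10)
  i=10: ✗ (fails at j=10)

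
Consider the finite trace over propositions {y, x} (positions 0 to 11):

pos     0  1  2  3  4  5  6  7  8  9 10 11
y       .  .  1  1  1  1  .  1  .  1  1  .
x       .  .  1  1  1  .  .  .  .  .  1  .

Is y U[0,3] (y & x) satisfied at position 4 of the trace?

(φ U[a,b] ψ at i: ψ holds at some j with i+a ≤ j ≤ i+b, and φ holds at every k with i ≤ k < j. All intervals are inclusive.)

Need some j in [4,7] with (y & x), and y at every k in [4,j-1].
  j=4: (y & x) holds; no prefix to check → satisfied.

Holds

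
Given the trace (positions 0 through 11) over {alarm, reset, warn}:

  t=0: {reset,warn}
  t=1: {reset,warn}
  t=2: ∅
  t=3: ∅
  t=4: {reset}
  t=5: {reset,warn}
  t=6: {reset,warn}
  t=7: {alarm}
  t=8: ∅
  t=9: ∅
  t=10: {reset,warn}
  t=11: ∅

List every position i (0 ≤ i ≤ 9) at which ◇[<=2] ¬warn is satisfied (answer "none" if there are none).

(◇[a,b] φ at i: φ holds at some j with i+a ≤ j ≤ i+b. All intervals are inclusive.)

Evaluate at each i in [0,9]:
  i=0: ✓ (witness j=2)
  i=1: ✓ (witness j=2)
  i=2: ✓ (witness j=2)
  i=3: ✓ (witness j=3)
  i=4: ✓ (witness j=4)
  i=5: ✓ (witness j=7)
  i=6: ✓ (witness j=7)
  i=7: ✓ (witness j=7)
  i=8: ✓ (witness j=8)
  i=9: ✓ (witness j=9)

0, 1, 2, 3, 4, 5, 6, 7, 8, 9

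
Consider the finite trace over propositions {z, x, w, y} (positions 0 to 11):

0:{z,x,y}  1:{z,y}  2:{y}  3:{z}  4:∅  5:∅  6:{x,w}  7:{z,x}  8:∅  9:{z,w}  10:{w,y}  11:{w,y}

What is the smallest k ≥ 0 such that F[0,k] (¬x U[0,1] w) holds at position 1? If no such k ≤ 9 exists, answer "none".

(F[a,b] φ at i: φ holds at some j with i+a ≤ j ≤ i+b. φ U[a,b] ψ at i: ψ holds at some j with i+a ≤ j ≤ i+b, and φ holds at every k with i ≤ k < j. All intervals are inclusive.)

4

Scan j = 1,2,… for (¬x U[0,1] w):
  j=1: fails
  j=2: fails
  j=3: fails
  j=4: fails
  j=5: holds
First hit at j=5, so smallest k = 5-1 = 4.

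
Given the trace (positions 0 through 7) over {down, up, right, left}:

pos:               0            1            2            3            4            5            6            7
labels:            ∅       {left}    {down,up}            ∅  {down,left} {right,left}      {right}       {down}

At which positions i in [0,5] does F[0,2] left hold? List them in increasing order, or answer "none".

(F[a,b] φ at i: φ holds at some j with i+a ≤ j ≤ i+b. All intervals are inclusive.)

0, 1, 2, 3, 4, 5

Evaluate at each i in [0,5]:
  i=0: ✓ (witness j=1)
  i=1: ✓ (witness j=1)
  i=2: ✓ (witness j=4)
  i=3: ✓ (witness j=4)
  i=4: ✓ (witness j=4)
  i=5: ✓ (witness j=5)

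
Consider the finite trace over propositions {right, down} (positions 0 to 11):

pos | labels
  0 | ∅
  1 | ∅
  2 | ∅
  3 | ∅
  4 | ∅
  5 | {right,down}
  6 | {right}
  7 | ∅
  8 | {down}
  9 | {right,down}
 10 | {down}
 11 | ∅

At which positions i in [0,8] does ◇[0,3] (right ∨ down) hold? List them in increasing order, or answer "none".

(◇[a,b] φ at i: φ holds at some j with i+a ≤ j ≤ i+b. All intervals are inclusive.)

2, 3, 4, 5, 6, 7, 8

Evaluate at each i in [0,8]:
  i=0: ✗ (none in [0,3])
  i=1: ✗ (none in [1,4])
  i=2: ✓ (witness j=5)
  i=3: ✓ (witness j=5)
  i=4: ✓ (witness j=5)
  i=5: ✓ (witness j=5)
  i=6: ✓ (witness j=6)
  i=7: ✓ (witness j=8)
  i=8: ✓ (witness j=8)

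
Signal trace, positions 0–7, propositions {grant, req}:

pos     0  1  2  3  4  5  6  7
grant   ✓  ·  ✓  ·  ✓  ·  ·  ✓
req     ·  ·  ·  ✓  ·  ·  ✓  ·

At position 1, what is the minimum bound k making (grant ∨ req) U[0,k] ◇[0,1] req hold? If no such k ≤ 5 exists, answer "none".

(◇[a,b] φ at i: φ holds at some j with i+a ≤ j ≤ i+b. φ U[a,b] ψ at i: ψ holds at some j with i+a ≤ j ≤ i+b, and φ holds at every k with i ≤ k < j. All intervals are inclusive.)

none

Need earliest j ≥ 1 with ◇[0,1] req, and (grant ∨ req) at every k in [1,j-1].
  j=1: rhs fails.
  j=2: rhs holds but lhs fails at k=1.
  j=3: rhs holds but lhs fails at k=1.
  j=4: rhs fails.
  j=5: rhs holds but lhs fails at k=1.
  j=6: rhs holds but lhs fails at k=1.
No witness within the range → none.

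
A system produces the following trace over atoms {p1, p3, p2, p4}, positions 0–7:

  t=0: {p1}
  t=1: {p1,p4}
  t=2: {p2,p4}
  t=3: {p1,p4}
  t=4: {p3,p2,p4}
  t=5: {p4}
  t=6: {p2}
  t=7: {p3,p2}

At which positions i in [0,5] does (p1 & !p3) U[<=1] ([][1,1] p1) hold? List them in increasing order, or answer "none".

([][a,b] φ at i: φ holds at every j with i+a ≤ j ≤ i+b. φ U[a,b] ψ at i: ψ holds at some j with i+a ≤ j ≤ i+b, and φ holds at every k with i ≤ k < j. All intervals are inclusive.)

0, 1, 2

Evaluate at each i in [0,5]:
  i=0: ✓ (rhs at j=0)
  i=1: ✓ (rhs at j=2; lhs holds on [1,1])
  i=2: ✓ (rhs at j=2)
  i=3: ✗ (no rhs in [3,4])
  i=4: ✗ (no rhs in [4,5])
  i=5: ✗ (no rhs in [5,6])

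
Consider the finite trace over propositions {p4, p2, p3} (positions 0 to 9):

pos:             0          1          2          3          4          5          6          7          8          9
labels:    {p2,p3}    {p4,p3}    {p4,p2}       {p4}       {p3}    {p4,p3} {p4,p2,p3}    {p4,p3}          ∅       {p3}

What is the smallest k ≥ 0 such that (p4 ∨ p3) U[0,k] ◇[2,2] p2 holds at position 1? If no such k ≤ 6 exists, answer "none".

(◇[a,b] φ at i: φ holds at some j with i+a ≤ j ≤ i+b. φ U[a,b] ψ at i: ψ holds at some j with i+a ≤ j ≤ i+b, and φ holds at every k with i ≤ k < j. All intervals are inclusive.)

Need earliest j ≥ 1 with ◇[2,2] p2, and (p4 ∨ p3) at every k in [1,j-1].
  j=1: rhs fails.
  j=2: rhs fails.
  j=3: rhs fails.
  j=4: rhs holds; lhs holds on [1,3]. k = 3.

3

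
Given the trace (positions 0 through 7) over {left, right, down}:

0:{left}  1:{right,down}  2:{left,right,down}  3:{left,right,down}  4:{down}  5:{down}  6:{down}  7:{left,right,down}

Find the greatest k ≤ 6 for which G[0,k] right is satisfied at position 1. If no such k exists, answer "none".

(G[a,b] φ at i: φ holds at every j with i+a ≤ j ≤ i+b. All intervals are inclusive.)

2

right must hold from j=1 onward; find where it first fails.
  j=1: holds
  j=2: holds
  j=3: holds
  j=4: fails
Holds on [1,3], so largest k = 2.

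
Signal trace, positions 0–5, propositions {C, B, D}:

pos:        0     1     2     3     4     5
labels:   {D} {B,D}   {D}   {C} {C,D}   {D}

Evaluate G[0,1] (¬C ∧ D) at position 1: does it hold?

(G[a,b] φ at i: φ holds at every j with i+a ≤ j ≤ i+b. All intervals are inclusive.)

Yes

Check (¬C ∧ D) at every j in [1,2]:
  j=1: true
  j=2: true
All positions satisfy it → formula holds.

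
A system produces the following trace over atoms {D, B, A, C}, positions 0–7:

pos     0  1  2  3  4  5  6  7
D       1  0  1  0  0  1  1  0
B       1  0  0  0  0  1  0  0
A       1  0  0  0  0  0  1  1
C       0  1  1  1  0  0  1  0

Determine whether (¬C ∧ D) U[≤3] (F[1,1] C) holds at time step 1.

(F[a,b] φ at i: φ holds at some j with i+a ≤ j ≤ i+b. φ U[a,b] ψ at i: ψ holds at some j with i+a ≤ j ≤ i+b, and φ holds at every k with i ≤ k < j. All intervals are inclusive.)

Need some j in [1,4] with F[1,1] C, and (¬C ∧ D) at every k in [1,j-1].
  j=1: F[1,1] C holds; no prefix to check → satisfied.

True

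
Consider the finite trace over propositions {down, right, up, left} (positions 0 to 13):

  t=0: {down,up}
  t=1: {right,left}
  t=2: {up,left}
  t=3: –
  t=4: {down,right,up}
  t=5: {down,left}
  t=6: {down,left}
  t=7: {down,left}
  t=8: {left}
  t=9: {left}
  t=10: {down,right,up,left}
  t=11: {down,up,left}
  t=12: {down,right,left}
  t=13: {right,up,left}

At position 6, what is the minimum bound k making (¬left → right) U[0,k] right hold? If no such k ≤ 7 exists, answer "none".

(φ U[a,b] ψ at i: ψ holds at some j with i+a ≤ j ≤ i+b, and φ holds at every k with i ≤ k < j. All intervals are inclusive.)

4

Need earliest j ≥ 6 with right, and (¬left → right) at every k in [6,j-1].
  j=6: rhs fails.
  j=7: rhs fails.
  j=8: rhs fails.
  j=9: rhs fails.
  j=10: rhs holds; lhs holds on [6,9]. k = 4.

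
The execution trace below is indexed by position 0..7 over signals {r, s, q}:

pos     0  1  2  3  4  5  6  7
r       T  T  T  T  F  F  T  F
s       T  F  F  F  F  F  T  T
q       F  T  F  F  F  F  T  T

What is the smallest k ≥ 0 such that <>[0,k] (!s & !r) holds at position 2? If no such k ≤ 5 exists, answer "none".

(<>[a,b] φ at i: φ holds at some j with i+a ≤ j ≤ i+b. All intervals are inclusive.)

2

Scan j = 2,3,… for (!s & !r):
  j=2: fails
  j=3: fails
  j=4: holds
First hit at j=4, so smallest k = 4-2 = 2.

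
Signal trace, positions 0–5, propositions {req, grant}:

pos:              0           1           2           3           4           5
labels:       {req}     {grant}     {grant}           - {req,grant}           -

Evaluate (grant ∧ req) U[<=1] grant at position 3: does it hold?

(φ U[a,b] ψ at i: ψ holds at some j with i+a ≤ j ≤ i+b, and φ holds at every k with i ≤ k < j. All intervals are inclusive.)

No

Need some j in [3,4] with grant, and (grant ∧ req) at every k in [3,j-1].
  j=3: grant false.
  j=4: grant holds, but (grant ∧ req) fails at k=3 → not this j.
No j in the window works → until fails.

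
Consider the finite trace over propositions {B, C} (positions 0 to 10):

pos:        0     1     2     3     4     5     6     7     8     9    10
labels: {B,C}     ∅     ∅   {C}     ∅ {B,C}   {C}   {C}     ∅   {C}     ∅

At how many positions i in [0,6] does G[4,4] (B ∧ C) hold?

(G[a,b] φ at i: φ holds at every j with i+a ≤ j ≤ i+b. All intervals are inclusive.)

1

Evaluate at each i in [0,6]:
  i=0: ✗ (fails at j=4)
  i=1: ✓ (all of [5,5])
  i=2: ✗ (fails at j=6)
  i=3: ✗ (fails at j=7)
  i=4: ✗ (fails at j=8)
  i=5: ✗ (fails at j=9)
  i=6: ✗ (fails at j=10)
Positions where it holds: {1} → 1.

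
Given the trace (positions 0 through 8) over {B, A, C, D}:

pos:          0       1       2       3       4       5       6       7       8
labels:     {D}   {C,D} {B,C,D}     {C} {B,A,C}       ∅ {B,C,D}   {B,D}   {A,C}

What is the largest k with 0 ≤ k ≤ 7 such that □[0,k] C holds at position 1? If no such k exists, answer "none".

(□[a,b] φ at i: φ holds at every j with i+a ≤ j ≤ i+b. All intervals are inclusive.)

C must hold from j=1 onward; find where it first fails.
  j=1: holds
  j=2: holds
  j=3: holds
  j=4: holds
  j=5: fails
Holds on [1,4], so largest k = 3.

3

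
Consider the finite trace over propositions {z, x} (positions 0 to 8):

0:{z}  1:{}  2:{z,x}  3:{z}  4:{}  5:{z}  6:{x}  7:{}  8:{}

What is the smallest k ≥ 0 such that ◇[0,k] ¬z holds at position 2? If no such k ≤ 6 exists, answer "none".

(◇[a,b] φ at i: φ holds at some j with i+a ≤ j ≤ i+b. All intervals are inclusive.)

Scan j = 2,3,… for ¬z:
  j=2: fails
  j=3: fails
  j=4: holds
First hit at j=4, so smallest k = 4-2 = 2.

2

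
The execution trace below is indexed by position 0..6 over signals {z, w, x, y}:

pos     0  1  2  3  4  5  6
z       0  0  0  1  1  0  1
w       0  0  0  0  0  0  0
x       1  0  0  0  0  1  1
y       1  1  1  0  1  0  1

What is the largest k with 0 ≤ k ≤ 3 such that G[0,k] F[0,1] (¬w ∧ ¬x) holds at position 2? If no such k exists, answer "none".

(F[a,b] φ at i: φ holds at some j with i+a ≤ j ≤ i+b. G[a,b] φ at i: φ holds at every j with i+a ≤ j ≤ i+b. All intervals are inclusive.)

F[0,1] (¬w ∧ ¬x) must hold from j=2 onward; find where it first fails.
  j=2: holds
  j=3: holds
  j=4: holds
  j=5: fails
Holds on [2,4], so largest k = 2.

2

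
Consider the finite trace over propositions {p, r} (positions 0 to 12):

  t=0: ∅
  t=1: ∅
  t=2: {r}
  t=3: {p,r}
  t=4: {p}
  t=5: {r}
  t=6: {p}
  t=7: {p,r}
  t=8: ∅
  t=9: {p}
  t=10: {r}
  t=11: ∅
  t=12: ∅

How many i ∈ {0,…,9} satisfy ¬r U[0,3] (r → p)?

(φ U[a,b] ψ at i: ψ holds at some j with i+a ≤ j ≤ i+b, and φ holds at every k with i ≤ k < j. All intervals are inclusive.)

Evaluate at each i in [0,9]:
  i=0: ✓ (rhs at j=0)
  i=1: ✓ (rhs at j=1)
  i=2: ✗ (lhs fails at k=2 before rhs at j=3)
  i=3: ✓ (rhs at j=3)
  i=4: ✓ (rhs at j=4)
  i=5: ✗ (lhs fails at k=5 before rhs at j=6)
  i=6: ✓ (rhs at j=6)
  i=7: ✓ (rhs at j=7)
  i=8: ✓ (rhs at j=8)
  i=9: ✓ (rhs at j=9)
Positions where it holds: {0, 1, 3, 4, 6, 7, 8, 9} → 8.

8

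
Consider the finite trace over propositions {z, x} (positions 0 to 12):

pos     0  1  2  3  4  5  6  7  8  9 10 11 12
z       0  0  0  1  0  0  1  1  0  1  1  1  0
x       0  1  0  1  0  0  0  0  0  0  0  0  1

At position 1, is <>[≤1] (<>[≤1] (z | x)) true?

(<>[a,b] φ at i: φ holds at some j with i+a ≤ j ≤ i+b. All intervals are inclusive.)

Check <>[≤1] (z | x) at each j in [1,2]:
  j=1: holds (witness at 1)
  j=2: holds (witness at 3)
Found at j=1 → formula holds.

True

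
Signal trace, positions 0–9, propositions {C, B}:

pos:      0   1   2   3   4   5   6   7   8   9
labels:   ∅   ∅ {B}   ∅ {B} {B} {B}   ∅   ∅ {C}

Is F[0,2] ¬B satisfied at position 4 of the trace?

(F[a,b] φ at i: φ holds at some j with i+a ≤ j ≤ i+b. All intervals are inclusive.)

False

Check ¬B at each j in [4,6]:
  j=4: false
  j=5: false
  j=6: false
No position in the window satisfies it → formula fails.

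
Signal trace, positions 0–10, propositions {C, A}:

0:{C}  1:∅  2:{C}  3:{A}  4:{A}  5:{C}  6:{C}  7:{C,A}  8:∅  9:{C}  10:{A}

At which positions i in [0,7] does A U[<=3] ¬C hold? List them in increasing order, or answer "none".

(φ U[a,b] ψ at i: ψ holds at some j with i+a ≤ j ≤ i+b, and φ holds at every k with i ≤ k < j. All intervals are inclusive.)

1, 3, 4, 7

Evaluate at each i in [0,7]:
  i=0: ✗ (lhs fails at k=0 before rhs at j=1)
  i=1: ✓ (rhs at j=1)
  i=2: ✗ (lhs fails at k=2 before rhs at j=3)
  i=3: ✓ (rhs at j=3)
  i=4: ✓ (rhs at j=4)
  i=5: ✗ (lhs fails at k=5 before rhs at j=8)
  i=6: ✗ (lhs fails at k=6 before rhs at j=8)
  i=7: ✓ (rhs at j=8; lhs holds on [7,7])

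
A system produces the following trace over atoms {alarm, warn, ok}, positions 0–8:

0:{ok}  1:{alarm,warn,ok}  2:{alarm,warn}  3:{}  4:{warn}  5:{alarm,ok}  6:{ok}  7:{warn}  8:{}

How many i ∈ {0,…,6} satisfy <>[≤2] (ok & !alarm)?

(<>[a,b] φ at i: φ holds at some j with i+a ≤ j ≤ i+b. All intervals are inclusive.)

4

Evaluate at each i in [0,6]:
  i=0: ✓ (witness j=0)
  i=1: ✗ (none in [1,3])
  i=2: ✗ (none in [2,4])
  i=3: ✗ (none in [3,5])
  i=4: ✓ (witness j=6)
  i=5: ✓ (witness j=6)
  i=6: ✓ (witness j=6)
Positions where it holds: {0, 4, 5, 6} → 4.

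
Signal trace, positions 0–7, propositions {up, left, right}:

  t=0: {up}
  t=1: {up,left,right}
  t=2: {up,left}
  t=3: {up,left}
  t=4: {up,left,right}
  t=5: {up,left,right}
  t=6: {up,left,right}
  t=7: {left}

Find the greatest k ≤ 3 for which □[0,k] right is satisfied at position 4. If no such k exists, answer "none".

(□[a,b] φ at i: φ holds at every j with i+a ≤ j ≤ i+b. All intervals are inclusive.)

right must hold from j=4 onward; find where it first fails.
  j=4: holds
  j=5: holds
  j=6: holds
  j=7: fails
Holds on [4,6], so largest k = 2.

2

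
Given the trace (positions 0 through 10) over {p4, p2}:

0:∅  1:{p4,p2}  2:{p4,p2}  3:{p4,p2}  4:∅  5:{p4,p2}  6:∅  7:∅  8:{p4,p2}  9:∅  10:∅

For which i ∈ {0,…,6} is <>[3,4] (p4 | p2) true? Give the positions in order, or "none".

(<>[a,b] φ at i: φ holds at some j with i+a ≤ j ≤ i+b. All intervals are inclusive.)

Evaluate at each i in [0,6]:
  i=0: ✓ (witness j=3)
  i=1: ✓ (witness j=5)
  i=2: ✓ (witness j=5)
  i=3: ✗ (none in [6,7])
  i=4: ✓ (witness j=8)
  i=5: ✓ (witness j=8)
  i=6: ✗ (none in [9,10])

0, 1, 2, 4, 5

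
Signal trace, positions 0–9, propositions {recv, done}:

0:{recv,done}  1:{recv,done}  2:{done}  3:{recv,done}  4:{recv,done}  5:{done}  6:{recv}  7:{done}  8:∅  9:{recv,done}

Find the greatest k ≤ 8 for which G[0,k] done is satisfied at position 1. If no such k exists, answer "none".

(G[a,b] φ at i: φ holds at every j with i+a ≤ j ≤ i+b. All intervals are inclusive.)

4

done must hold from j=1 onward; find where it first fails.
  j=1: holds
  j=2: holds
  j=3: holds
  j=4: holds
  j=5: holds
  j=6: fails
Holds on [1,5], so largest k = 4.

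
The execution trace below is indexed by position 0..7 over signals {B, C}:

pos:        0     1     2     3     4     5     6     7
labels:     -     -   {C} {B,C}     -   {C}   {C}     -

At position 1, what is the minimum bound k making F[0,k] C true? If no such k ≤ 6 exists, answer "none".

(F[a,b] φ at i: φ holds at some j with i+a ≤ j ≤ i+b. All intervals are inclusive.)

Scan j = 1,2,… for C:
  j=1: fails
  j=2: holds
First hit at j=2, so smallest k = 2-1 = 1.

1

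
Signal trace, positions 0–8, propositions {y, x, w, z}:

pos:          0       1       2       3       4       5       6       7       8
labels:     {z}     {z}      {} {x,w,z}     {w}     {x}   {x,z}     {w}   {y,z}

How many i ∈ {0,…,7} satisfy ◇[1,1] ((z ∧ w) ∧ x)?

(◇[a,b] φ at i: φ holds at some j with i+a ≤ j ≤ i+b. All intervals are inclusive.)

Evaluate at each i in [0,7]:
  i=0: ✗ (none in [1,1])
  i=1: ✗ (none in [2,2])
  i=2: ✓ (witness j=3)
  i=3: ✗ (none in [4,4])
  i=4: ✗ (none in [5,5])
  i=5: ✗ (none in [6,6])
  i=6: ✗ (none in [7,7])
  i=7: ✗ (none in [8,8])
Positions where it holds: {2} → 1.

1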